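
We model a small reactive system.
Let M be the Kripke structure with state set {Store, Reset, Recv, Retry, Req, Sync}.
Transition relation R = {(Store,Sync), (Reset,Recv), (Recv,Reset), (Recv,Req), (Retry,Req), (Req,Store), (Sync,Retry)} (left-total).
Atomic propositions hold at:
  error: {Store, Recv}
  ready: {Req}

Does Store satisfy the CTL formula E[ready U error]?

Yes

E[ready U error]: least fixpoint, start Z0 = Sat(error) = {Store, Recv}, add states in Sat(ready) with some successor in Z. Z1 = {Store, Recv, Req}; fixed.
Sat(E[ready U error]) = {Store, Recv, Req}
Store ∈ Sat(E[ready U error]) = {Store, Recv, Req}, so the formula holds at Store.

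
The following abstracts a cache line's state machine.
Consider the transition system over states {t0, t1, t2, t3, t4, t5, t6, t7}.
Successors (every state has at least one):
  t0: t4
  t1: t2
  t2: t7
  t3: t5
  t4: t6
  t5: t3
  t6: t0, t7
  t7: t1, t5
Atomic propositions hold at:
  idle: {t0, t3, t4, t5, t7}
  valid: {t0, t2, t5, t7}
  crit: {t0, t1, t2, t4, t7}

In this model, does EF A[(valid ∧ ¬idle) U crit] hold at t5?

Sat(¬idle) = {t1, t2, t6}
Sat(valid ∧ ¬idle) = {t2}
A[(valid ∧ ¬idle) U crit]: least fixpoint, start Z0 = Sat(crit) = {t0, t1, t2, t4, t7}, add states in Sat(valid ∧ ¬idle) with every successor in Z. Already a fixed point.
Sat(A[(valid ∧ ¬idle) U crit]) = {t0, t1, t2, t4, t7}
EF A[(valid ∧ ¬idle) U crit]: least fixpoint, start Z0 = {t0, t1, t2, t4, t7}, add states with some successor in Z. Z1 = {t0, t1, t2, t4, t6, t7}; fixed.
Sat(EF A[(valid ∧ ¬idle) U crit]) = {t0, t1, t2, t4, t6, t7}
t5 ∉ Sat(EF A[(valid ∧ ¬idle) U crit]) = {t0, t1, t2, t4, t6, t7}, so the formula does not hold at t5.

No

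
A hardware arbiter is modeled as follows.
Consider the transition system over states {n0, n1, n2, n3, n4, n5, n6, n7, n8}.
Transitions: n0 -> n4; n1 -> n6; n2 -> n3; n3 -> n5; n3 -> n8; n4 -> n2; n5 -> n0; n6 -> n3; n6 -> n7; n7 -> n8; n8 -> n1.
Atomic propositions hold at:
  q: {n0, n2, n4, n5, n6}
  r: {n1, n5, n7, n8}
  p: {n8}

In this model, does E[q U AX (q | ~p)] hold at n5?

Sat(~p) = {n0, n1, n2, n3, n4, n5, n6, n7}
Sat(q | ~p) = {n0, n1, n2, n3, n4, n5, n6, n7}
Sat(AX (q | ~p)) = {s : every successor in {n0, n1, n2, n3, n4, n5, n6, n7}} = {n0, n1, n2, n4, n5, n6, n8}
E[q U AX (q | ~p)]: least fixpoint, start Z0 = Sat(AX (q | ~p)) = {n0, n1, n2, n4, n5, n6, n8}, add states in Sat(q) with some successor in Z. Already a fixed point.
Sat(E[q U AX (q | ~p)]) = {n0, n1, n2, n4, n5, n6, n8}
n5 ∈ Sat(E[q U AX (q | ~p)]) = {n0, n1, n2, n4, n5, n6, n8}, so the formula holds at n5.

Yes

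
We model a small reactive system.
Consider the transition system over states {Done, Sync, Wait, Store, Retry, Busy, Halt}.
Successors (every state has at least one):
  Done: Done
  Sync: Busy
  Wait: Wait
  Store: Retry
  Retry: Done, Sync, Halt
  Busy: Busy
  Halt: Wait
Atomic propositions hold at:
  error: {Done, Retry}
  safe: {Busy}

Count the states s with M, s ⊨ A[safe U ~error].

5

Sat(~error) = {Sync, Wait, Store, Busy, Halt}
A[safe U ~error]: least fixpoint, start Z0 = Sat(~error) = {Sync, Wait, Store, Busy, Halt}, add states in Sat(safe) with every successor in Z. Already a fixed point.
Sat(A[safe U ~error]) = {Sync, Wait, Store, Busy, Halt}
|Sat(A[safe U ~error])| = |{Sync, Wait, Store, Busy, Halt}| = 5.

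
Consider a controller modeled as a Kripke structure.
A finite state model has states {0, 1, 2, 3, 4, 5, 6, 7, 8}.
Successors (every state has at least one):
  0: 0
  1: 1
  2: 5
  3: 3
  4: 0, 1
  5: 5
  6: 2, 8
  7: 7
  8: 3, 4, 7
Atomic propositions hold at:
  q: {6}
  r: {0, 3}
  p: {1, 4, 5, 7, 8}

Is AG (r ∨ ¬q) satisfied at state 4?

Yes

Sat(¬q) = {0, 1, 2, 3, 4, 5, 7, 8}
Sat(r ∨ ¬q) = {0, 1, 2, 3, 4, 5, 7, 8}
AG (r ∨ ¬q): greatest fixpoint, start Z0 = {0, 1, 2, 3, 4, 5, 7, 8}, keep only states in Sat with every successor in Z. Already a fixed point.
Sat(AG (r ∨ ¬q)) = {0, 1, 2, 3, 4, 5, 7, 8}
4 ∈ Sat(AG (r ∨ ¬q)) = {0, 1, 2, 3, 4, 5, 7, 8}, so the formula holds at 4.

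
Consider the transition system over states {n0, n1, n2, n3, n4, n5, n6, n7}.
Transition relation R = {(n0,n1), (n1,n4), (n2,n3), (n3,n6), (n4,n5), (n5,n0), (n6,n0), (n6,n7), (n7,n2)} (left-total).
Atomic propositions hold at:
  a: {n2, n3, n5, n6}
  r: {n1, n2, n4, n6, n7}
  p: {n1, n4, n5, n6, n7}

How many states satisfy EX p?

5

Sat(EX p) = {s : some successor in {n1, n4, n5, n6, n7}} = {n0, n1, n3, n4, n6}
|Sat(EX p)| = |{n0, n1, n3, n4, n6}| = 5.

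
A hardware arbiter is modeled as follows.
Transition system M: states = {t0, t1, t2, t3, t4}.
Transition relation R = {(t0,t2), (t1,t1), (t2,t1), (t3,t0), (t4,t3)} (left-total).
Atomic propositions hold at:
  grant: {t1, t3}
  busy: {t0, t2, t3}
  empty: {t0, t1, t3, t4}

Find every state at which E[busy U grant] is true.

{t0, t1, t2, t3}

E[busy U grant]: least fixpoint, start Z0 = Sat(grant) = {t1, t3}, add states in Sat(busy) with some successor in Z. Z1 = {t1, t2, t3}; Z2 = {t0, t1, t2, t3}; fixed.
Sat(E[busy U grant]) = {t0, t1, t2, t3}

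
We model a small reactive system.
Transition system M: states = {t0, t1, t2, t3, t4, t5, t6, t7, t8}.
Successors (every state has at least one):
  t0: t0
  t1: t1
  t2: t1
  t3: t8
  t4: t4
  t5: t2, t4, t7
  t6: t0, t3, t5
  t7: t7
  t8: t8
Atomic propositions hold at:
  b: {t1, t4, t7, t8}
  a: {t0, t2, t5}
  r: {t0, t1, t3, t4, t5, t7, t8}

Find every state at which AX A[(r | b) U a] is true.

Sat(r | b) = {t0, t1, t3, t4, t5, t7, t8}
A[(r | b) U a]: least fixpoint, start Z0 = Sat(a) = {t0, t2, t5}, add states in Sat(r | b) with every successor in Z. Already a fixed point.
Sat(A[(r | b) U a]) = {t0, t2, t5}
Sat(AX A[(r | b) U a]) = {s : every successor in {t0, t2, t5}} = {t0}

{t0}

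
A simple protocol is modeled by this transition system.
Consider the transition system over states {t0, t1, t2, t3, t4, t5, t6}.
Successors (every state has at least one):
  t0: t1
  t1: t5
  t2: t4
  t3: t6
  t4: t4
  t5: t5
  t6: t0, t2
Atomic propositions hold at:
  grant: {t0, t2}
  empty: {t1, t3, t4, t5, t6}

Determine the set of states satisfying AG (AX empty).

Sat(AX empty) = {s : every successor in {t1, t3, t4, t5, t6}} = {t0, t1, t2, t3, t4, t5}
AG (AX empty): greatest fixpoint, start Z0 = {t0, t1, t2, t3, t4, t5}, keep only states in Sat with every successor in Z. Z1 = {t0, t1, t2, t4, t5}; fixed.
Sat(AG (AX empty)) = {t0, t1, t2, t4, t5}

{t0, t1, t2, t4, t5}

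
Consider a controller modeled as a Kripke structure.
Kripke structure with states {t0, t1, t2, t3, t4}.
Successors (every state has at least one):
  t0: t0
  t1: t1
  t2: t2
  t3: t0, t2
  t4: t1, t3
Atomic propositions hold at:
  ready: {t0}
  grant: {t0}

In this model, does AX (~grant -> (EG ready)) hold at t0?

Sat(~grant) = {t1, t2, t3, t4}
EG ready: greatest fixpoint, start Z0 = {t0}, keep only states in Sat with some successor in Z. Already a fixed point.
Sat(EG ready) = {t0}
Sat(~grant -> (EG ready)) = {t0}
Sat(AX (~grant -> (EG ready))) = {s : every successor in {t0}} = {t0}
t0 ∈ Sat(AX (~grant -> (EG ready))) = {t0}, so the formula holds at t0.

Yes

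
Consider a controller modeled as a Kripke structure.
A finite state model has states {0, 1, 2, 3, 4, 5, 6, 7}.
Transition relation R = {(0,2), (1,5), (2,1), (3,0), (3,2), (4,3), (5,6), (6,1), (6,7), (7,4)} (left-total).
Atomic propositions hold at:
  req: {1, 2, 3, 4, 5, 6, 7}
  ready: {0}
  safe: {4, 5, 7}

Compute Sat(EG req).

EG req: greatest fixpoint, start Z0 = {1, 2, 3, 4, 5, 6, 7}, keep only states in Sat with some successor in Z. Already a fixed point.
Sat(EG req) = {1, 2, 3, 4, 5, 6, 7}

{1, 2, 3, 4, 5, 6, 7}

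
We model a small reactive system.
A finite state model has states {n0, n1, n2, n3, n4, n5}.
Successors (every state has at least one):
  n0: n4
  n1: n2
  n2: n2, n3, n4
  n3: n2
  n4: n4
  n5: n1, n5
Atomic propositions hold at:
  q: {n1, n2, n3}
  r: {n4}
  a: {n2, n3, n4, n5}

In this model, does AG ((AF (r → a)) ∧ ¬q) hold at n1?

No

Sat(r → a) = {n0, n1, n2, n3, n4, n5}
AF (r → a): least fixpoint, start Z0 = {n0, n1, n2, n3, n4, n5}, add states with every successor in Z. Already a fixed point.
Sat(AF (r → a)) = {n0, n1, n2, n3, n4, n5}
Sat(¬q) = {n0, n4, n5}
Sat((AF (r → a)) ∧ ¬q) = {n0, n4, n5}
AG ((AF (r → a)) ∧ ¬q): greatest fixpoint, start Z0 = {n0, n4, n5}, keep only states in Sat with every successor in Z. Z1 = {n0, n4}; fixed.
Sat(AG ((AF (r → a)) ∧ ¬q)) = {n0, n4}
n1 ∉ Sat(AG ((AF (r → a)) ∧ ¬q)) = {n0, n4}, so the formula does not hold at n1.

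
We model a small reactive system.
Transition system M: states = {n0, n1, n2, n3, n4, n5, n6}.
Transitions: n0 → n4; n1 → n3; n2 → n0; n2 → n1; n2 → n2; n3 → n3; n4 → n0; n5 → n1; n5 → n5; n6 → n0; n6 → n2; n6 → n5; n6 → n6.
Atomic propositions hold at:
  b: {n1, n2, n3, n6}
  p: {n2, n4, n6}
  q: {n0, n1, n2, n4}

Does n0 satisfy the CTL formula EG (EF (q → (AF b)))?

AF b: least fixpoint, start Z0 = {n1, n2, n3, n6}, add states with every successor in Z. Already a fixed point.
Sat(AF b) = {n1, n2, n3, n6}
Sat(q → (AF b)) = {n1, n2, n3, n5, n6}
EF (q → (AF b)): least fixpoint, start Z0 = {n1, n2, n3, n5, n6}, add states with some successor in Z. Already a fixed point.
Sat(EF (q → (AF b))) = {n1, n2, n3, n5, n6}
EG (EF (q → (AF b))): greatest fixpoint, start Z0 = {n1, n2, n3, n5, n6}, keep only states in Sat with some successor in Z. Already a fixed point.
Sat(EG (EF (q → (AF b)))) = {n1, n2, n3, n5, n6}
n0 ∉ Sat(EG (EF (q → (AF b)))) = {n1, n2, n3, n5, n6}, so the formula does not hold at n0.

No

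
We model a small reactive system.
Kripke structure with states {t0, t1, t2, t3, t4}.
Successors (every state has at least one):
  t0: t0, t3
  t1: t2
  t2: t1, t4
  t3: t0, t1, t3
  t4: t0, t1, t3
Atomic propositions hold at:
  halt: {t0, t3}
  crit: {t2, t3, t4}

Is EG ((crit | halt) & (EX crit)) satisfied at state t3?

Sat(crit | halt) = {t0, t2, t3, t4}
Sat(EX crit) = {s : some successor in {t2, t3, t4}} = {t0, t1, t2, t3, t4}
Sat((crit | halt) & (EX crit)) = {t0, t2, t3, t4}
EG ((crit | halt) & (EX crit)): greatest fixpoint, start Z0 = {t0, t2, t3, t4}, keep only states in Sat with some successor in Z. Already a fixed point.
Sat(EG ((crit | halt) & (EX crit))) = {t0, t2, t3, t4}
t3 ∈ Sat(EG ((crit | halt) & (EX crit))) = {t0, t2, t3, t4}, so the formula holds at t3.

Yes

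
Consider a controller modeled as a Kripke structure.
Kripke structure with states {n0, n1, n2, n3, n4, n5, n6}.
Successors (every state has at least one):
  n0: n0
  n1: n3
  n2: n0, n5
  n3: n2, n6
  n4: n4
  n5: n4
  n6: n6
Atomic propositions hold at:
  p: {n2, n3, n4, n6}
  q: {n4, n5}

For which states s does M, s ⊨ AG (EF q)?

EF q: least fixpoint, start Z0 = {n4, n5}, add states with some successor in Z. Z1 = {n2, n4, n5}; Z2 = {n2, n3, n4, n5}; Z3 = {n1, n2, n3, n4, n5}; fixed.
Sat(EF q) = {n1, n2, n3, n4, n5}
AG (EF q): greatest fixpoint, start Z0 = {n1, n2, n3, n4, n5}, keep only states in Sat with every successor in Z. Z1 = {n1, n4, n5}; Z2 = {n4, n5}; fixed.
Sat(AG (EF q)) = {n4, n5}

{n4, n5}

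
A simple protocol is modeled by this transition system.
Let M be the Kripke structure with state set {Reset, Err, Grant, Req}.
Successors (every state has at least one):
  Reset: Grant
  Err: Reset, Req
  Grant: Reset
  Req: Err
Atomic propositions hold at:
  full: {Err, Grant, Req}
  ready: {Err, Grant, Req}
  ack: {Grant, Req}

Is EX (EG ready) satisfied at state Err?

EG ready: greatest fixpoint, start Z0 = {Err, Grant, Req}, keep only states in Sat with some successor in Z. Z1 = {Err, Req}; fixed.
Sat(EG ready) = {Err, Req}
Sat(EX (EG ready)) = {s : some successor in {Err, Req}} = {Err, Req}
Err ∈ Sat(EX (EG ready)) = {Err, Req}, so the formula holds at Err.

Yes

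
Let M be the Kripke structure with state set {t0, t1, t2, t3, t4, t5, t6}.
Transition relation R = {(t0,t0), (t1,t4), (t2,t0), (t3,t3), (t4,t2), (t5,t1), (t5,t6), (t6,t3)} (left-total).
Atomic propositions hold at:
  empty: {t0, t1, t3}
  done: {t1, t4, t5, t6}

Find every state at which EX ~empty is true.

{t1, t4, t5}

Sat(~empty) = {t2, t4, t5, t6}
Sat(EX ~empty) = {s : some successor in {t2, t4, t5, t6}} = {t1, t4, t5}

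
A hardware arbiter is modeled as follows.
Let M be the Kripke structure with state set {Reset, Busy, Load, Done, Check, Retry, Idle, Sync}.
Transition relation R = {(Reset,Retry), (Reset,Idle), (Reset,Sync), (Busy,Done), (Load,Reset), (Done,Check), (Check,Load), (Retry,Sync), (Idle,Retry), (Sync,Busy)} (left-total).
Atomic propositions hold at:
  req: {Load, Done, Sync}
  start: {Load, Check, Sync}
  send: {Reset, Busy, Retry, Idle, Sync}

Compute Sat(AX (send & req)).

Sat(send & req) = {Sync}
Sat(AX (send & req)) = {s : every successor in {Sync}} = {Retry}

{Retry}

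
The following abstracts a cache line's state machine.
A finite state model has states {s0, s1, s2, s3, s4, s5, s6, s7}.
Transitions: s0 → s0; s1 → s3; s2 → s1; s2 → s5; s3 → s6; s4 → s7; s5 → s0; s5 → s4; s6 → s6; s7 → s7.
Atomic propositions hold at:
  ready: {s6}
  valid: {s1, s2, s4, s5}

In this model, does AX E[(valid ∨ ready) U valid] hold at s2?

Sat(valid ∨ ready) = {s1, s2, s4, s5, s6}
E[(valid ∨ ready) U valid]: least fixpoint, start Z0 = Sat(valid) = {s1, s2, s4, s5}, add states in Sat(valid ∨ ready) with some successor in Z. Already a fixed point.
Sat(E[(valid ∨ ready) U valid]) = {s1, s2, s4, s5}
Sat(AX E[(valid ∨ ready) U valid]) = {s : every successor in {s1, s2, s4, s5}} = {s2}
s2 ∈ Sat(AX E[(valid ∨ ready) U valid]) = {s2}, so the formula holds at s2.

Yes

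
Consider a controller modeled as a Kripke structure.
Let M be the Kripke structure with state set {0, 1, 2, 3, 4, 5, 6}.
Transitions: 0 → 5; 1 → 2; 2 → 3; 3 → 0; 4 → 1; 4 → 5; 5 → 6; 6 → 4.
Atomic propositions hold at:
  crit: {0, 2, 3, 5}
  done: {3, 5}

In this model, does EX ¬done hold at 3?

Yes

Sat(¬done) = {0, 1, 2, 4, 6}
Sat(EX ¬done) = {s : some successor in {0, 1, 2, 4, 6}} = {1, 3, 4, 5, 6}
3 ∈ Sat(EX ¬done) = {1, 3, 4, 5, 6}, so the formula holds at 3.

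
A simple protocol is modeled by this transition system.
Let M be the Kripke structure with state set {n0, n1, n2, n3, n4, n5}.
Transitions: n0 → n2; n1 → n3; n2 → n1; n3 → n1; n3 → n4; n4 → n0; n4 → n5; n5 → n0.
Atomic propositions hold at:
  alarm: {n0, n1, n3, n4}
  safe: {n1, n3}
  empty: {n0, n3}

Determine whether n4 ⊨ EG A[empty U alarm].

A[empty U alarm]: least fixpoint, start Z0 = Sat(alarm) = {n0, n1, n3, n4}, add states in Sat(empty) with every successor in Z. Already a fixed point.
Sat(A[empty U alarm]) = {n0, n1, n3, n4}
EG A[empty U alarm]: greatest fixpoint, start Z0 = {n0, n1, n3, n4}, keep only states in Sat with some successor in Z. Z1 = {n1, n3, n4}; Z2 = {n1, n3}; fixed.
Sat(EG A[empty U alarm]) = {n1, n3}
n4 ∉ Sat(EG A[empty U alarm]) = {n1, n3}, so the formula does not hold at n4.

No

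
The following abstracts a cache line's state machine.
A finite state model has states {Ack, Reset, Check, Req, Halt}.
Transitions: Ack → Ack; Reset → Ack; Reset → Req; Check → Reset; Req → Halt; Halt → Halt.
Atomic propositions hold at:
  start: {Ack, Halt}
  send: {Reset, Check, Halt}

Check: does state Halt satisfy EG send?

EG send: greatest fixpoint, start Z0 = {Reset, Check, Halt}, keep only states in Sat with some successor in Z. Z1 = {Check, Halt}; Z2 = {Halt}; fixed.
Sat(EG send) = {Halt}
Halt ∈ Sat(EG send) = {Halt}, so the formula holds at Halt.

Yes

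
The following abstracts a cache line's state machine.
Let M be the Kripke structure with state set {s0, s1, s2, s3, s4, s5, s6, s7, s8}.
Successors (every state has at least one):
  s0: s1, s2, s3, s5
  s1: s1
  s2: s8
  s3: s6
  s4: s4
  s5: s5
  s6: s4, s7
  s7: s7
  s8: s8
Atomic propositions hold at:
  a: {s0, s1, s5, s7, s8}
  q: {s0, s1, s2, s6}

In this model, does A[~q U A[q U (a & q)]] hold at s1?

Yes

Sat(~q) = {s3, s4, s5, s7, s8}
Sat(a & q) = {s0, s1}
A[q U (a & q)]: least fixpoint, start Z0 = Sat((a & q)) = {s0, s1}, add states in Sat(q) with every successor in Z. Already a fixed point.
Sat(A[q U (a & q)]) = {s0, s1}
A[~q U A[q U (a & q)]]: least fixpoint, start Z0 = Sat(A[q U (a & q)]) = {s0, s1}, add states in Sat(~q) with every successor in Z. Already a fixed point.
Sat(A[~q U A[q U (a & q)]]) = {s0, s1}
s1 ∈ Sat(A[~q U A[q U (a & q)]]) = {s0, s1}, so the formula holds at s1.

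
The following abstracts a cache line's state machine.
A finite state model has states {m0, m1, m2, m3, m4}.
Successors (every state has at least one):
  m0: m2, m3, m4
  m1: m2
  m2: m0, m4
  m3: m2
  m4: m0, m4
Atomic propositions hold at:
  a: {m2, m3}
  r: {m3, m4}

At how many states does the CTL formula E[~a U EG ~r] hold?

Sat(~a) = {m0, m1, m4}
Sat(~r) = {m0, m1, m2}
EG ~r: greatest fixpoint, start Z0 = {m0, m1, m2}, keep only states in Sat with some successor in Z. Already a fixed point.
Sat(EG ~r) = {m0, m1, m2}
E[~a U EG ~r]: least fixpoint, start Z0 = Sat(EG ~r) = {m0, m1, m2}, add states in Sat(~a) with some successor in Z. Z1 = {m0, m1, m2, m4}; fixed.
Sat(E[~a U EG ~r]) = {m0, m1, m2, m4}
|Sat(E[~a U EG ~r])| = |{m0, m1, m2, m4}| = 4.

4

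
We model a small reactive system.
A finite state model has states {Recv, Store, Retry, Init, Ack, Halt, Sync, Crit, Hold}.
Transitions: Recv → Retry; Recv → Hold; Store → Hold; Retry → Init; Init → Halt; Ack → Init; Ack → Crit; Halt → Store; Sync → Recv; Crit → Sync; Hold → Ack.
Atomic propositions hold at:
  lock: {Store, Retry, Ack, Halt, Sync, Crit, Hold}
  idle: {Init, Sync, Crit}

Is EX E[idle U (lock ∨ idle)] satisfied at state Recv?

Sat(lock ∨ idle) = {Store, Retry, Init, Ack, Halt, Sync, Crit, Hold}
E[idle U (lock ∨ idle)]: least fixpoint, start Z0 = Sat((lock ∨ idle)) = {Store, Retry, Init, Ack, Halt, Sync, Crit, Hold}, add states in Sat(idle) with some successor in Z. Already a fixed point.
Sat(E[idle U (lock ∨ idle)]) = {Store, Retry, Init, Ack, Halt, Sync, Crit, Hold}
Sat(EX E[idle U (lock ∨ idle)]) = {s : some successor in {Store, Retry, Init, Ack, Halt, Sync, Crit, Hold}} = {Recv, Store, Retry, Init, Ack, Halt, Crit, Hold}
Recv ∈ Sat(EX E[idle U (lock ∨ idle)]) = {Recv, Store, Retry, Init, Ack, Halt, Crit, Hold}, so the formula holds at Recv.

Yes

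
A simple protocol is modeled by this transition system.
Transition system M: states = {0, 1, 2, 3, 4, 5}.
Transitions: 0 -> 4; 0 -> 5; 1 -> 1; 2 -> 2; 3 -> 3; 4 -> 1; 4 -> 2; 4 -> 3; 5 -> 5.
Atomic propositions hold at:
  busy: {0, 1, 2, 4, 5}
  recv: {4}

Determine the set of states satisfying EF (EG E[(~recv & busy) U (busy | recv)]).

Sat(~recv) = {0, 1, 2, 3, 5}
Sat(~recv & busy) = {0, 1, 2, 5}
Sat(busy | recv) = {0, 1, 2, 4, 5}
E[(~recv & busy) U (busy | recv)]: least fixpoint, start Z0 = Sat((busy | recv)) = {0, 1, 2, 4, 5}, add states in Sat(~recv & busy) with some successor in Z. Already a fixed point.
Sat(E[(~recv & busy) U (busy | recv)]) = {0, 1, 2, 4, 5}
EG E[(~recv & busy) U (busy | recv)]: greatest fixpoint, start Z0 = {0, 1, 2, 4, 5}, keep only states in Sat with some successor in Z. Already a fixed point.
Sat(EG E[(~recv & busy) U (busy | recv)]) = {0, 1, 2, 4, 5}
EF (EG E[(~recv & busy) U (busy | recv)]): least fixpoint, start Z0 = {0, 1, 2, 4, 5}, add states with some successor in Z. Already a fixed point.
Sat(EF (EG E[(~recv & busy) U (busy | recv)])) = {0, 1, 2, 4, 5}

{0, 1, 2, 4, 5}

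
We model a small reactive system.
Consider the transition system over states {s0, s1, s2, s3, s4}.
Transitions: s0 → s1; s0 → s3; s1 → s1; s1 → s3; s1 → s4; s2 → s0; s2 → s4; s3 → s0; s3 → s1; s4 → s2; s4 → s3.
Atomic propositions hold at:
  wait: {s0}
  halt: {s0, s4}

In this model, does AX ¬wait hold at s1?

Sat(¬wait) = {s1, s2, s3, s4}
Sat(AX ¬wait) = {s : every successor in {s1, s2, s3, s4}} = {s0, s1, s4}
s1 ∈ Sat(AX ¬wait) = {s0, s1, s4}, so the formula holds at s1.

Yes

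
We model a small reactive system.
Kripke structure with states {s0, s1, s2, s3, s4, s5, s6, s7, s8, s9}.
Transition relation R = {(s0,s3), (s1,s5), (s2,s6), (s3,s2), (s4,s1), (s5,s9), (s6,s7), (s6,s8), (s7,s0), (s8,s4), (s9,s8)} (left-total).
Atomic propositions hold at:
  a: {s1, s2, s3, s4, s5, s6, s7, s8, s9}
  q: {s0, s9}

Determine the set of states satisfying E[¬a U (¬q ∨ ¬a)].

Sat(¬a) = {s0}
Sat(¬q) = {s1, s2, s3, s4, s5, s6, s7, s8}
Sat(¬q ∨ ¬a) = {s0, s1, s2, s3, s4, s5, s6, s7, s8}
E[¬a U (¬q ∨ ¬a)]: least fixpoint, start Z0 = Sat((¬q ∨ ¬a)) = {s0, s1, s2, s3, s4, s5, s6, s7, s8}, add states in Sat(¬a) with some successor in Z. Already a fixed point.
Sat(E[¬a U (¬q ∨ ¬a)]) = {s0, s1, s2, s3, s4, s5, s6, s7, s8}

{s0, s1, s2, s3, s4, s5, s6, s7, s8}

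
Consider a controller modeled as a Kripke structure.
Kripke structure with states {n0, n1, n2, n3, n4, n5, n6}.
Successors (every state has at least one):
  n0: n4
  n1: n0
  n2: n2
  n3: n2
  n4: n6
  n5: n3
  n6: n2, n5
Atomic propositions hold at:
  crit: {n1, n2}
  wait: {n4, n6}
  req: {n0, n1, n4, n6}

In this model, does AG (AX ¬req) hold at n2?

Yes

Sat(¬req) = {n2, n3, n5}
Sat(AX ¬req) = {s : every successor in {n2, n3, n5}} = {n2, n3, n5, n6}
AG (AX ¬req): greatest fixpoint, start Z0 = {n2, n3, n5, n6}, keep only states in Sat with every successor in Z. Already a fixed point.
Sat(AG (AX ¬req)) = {n2, n3, n5, n6}
n2 ∈ Sat(AG (AX ¬req)) = {n2, n3, n5, n6}, so the formula holds at n2.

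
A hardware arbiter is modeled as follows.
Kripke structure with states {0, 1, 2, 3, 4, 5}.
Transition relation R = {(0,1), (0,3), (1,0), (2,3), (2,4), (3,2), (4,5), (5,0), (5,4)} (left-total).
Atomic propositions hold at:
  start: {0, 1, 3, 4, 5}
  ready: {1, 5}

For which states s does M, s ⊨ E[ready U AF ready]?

AF ready: least fixpoint, start Z0 = {1, 5}, add states with every successor in Z. Z1 = {1, 4, 5}; fixed.
Sat(AF ready) = {1, 4, 5}
E[ready U AF ready]: least fixpoint, start Z0 = Sat(AF ready) = {1, 4, 5}, add states in Sat(ready) with some successor in Z. Already a fixed point.
Sat(E[ready U AF ready]) = {1, 4, 5}

{1, 4, 5}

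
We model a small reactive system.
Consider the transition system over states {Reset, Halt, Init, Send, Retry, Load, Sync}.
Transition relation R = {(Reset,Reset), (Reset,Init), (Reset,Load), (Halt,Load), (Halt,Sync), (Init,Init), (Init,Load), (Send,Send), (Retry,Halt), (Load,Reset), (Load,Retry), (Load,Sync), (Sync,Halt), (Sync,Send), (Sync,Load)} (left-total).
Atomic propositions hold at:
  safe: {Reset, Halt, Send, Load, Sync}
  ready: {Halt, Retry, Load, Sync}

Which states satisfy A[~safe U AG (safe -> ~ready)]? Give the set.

Sat(~safe) = {Init, Retry}
Sat(~ready) = {Reset, Init, Send}
Sat(safe -> ~ready) = {Reset, Init, Send, Retry}
AG (safe -> ~ready): greatest fixpoint, start Z0 = {Reset, Init, Send, Retry}, keep only states in Sat with every successor in Z. Z1 = {Send}; fixed.
Sat(AG (safe -> ~ready)) = {Send}
A[~safe U AG (safe -> ~ready)]: least fixpoint, start Z0 = Sat(AG (safe -> ~ready)) = {Send}, add states in Sat(~safe) with every successor in Z. Already a fixed point.
Sat(A[~safe U AG (safe -> ~ready)]) = {Send}

{Send}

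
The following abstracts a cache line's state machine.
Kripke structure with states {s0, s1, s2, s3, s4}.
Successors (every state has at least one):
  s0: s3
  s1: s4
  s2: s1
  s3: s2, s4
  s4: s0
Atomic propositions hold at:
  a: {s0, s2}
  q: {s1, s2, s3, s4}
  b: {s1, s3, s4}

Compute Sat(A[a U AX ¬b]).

{s4}

Sat(¬b) = {s0, s2}
Sat(AX ¬b) = {s : every successor in {s0, s2}} = {s4}
A[a U AX ¬b]: least fixpoint, start Z0 = Sat(AX ¬b) = {s4}, add states in Sat(a) with every successor in Z. Already a fixed point.
Sat(A[a U AX ¬b]) = {s4}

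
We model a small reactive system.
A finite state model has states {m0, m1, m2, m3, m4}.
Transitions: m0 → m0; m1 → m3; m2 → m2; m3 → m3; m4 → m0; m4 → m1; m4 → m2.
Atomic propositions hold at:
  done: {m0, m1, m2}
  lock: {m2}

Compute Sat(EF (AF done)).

{m0, m1, m2, m4}

AF done: least fixpoint, start Z0 = {m0, m1, m2}, add states with every successor in Z. Z1 = {m0, m1, m2, m4}; fixed.
Sat(AF done) = {m0, m1, m2, m4}
EF (AF done): least fixpoint, start Z0 = {m0, m1, m2, m4}, add states with some successor in Z. Already a fixed point.
Sat(EF (AF done)) = {m0, m1, m2, m4}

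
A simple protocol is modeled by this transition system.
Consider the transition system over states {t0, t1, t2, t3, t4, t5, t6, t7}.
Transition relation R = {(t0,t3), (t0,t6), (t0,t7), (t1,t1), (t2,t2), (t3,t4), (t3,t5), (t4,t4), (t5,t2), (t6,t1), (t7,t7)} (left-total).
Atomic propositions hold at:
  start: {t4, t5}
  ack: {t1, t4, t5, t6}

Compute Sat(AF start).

AF start: least fixpoint, start Z0 = {t4, t5}, add states with every successor in Z. Z1 = {t3, t4, t5}; fixed.
Sat(AF start) = {t3, t4, t5}

{t3, t4, t5}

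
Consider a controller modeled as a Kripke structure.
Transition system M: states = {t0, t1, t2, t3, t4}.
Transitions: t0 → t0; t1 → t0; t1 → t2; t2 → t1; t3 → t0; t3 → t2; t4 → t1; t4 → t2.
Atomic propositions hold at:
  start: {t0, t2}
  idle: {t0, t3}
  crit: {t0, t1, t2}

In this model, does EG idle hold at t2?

No

EG idle: greatest fixpoint, start Z0 = {t0, t3}, keep only states in Sat with some successor in Z. Already a fixed point.
Sat(EG idle) = {t0, t3}
t2 ∉ Sat(EG idle) = {t0, t3}, so the formula does not hold at t2.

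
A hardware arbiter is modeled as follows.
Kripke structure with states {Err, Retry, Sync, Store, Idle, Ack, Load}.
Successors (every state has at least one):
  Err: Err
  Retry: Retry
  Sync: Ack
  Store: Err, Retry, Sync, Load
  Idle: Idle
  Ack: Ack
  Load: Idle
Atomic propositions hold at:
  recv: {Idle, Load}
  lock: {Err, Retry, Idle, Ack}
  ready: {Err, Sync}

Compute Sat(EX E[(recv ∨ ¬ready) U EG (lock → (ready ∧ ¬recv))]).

Sat(¬ready) = {Retry, Store, Idle, Ack, Load}
Sat(recv ∨ ¬ready) = {Retry, Store, Idle, Ack, Load}
Sat(¬recv) = {Err, Retry, Sync, Store, Ack}
Sat(ready ∧ ¬recv) = {Err, Sync}
Sat(lock → (ready ∧ ¬recv)) = {Err, Sync, Store, Load}
EG (lock → (ready ∧ ¬recv)): greatest fixpoint, start Z0 = {Err, Sync, Store, Load}, keep only states in Sat with some successor in Z. Z1 = {Err, Store}; fixed.
Sat(EG (lock → (ready ∧ ¬recv))) = {Err, Store}
E[(recv ∨ ¬ready) U EG (lock → (ready ∧ ¬recv))]: least fixpoint, start Z0 = Sat(EG (lock → (ready ∧ ¬recv))) = {Err, Store}, add states in Sat(recv ∨ ¬ready) with some successor in Z. Already a fixed point.
Sat(E[(recv ∨ ¬ready) U EG (lock → (ready ∧ ¬recv))]) = {Err, Store}
Sat(EX E[(recv ∨ ¬ready) U EG (lock → (ready ∧ ¬recv))]) = {s : some successor in {Err, Store}} = {Err, Store}

{Err, Store}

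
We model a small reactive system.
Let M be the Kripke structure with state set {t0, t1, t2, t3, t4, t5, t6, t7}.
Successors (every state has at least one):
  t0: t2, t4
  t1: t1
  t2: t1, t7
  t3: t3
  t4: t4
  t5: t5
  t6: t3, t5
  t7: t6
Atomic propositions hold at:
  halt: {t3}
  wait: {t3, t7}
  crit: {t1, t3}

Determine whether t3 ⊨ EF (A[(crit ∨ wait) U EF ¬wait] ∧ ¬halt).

No

Sat(crit ∨ wait) = {t1, t3, t7}
Sat(¬wait) = {t0, t1, t2, t4, t5, t6}
EF ¬wait: least fixpoint, start Z0 = {t0, t1, t2, t4, t5, t6}, add states with some successor in Z. Z1 = {t0, t1, t2, t4, t5, t6, t7}; fixed.
Sat(EF ¬wait) = {t0, t1, t2, t4, t5, t6, t7}
A[(crit ∨ wait) U EF ¬wait]: least fixpoint, start Z0 = Sat(EF ¬wait) = {t0, t1, t2, t4, t5, t6, t7}, add states in Sat(crit ∨ wait) with every successor in Z. Already a fixed point.
Sat(A[(crit ∨ wait) U EF ¬wait]) = {t0, t1, t2, t4, t5, t6, t7}
Sat(¬halt) = {t0, t1, t2, t4, t5, t6, t7}
Sat(A[(crit ∨ wait) U EF ¬wait] ∧ ¬halt) = {t0, t1, t2, t4, t5, t6, t7}
EF (A[(crit ∨ wait) U EF ¬wait] ∧ ¬halt): least fixpoint, start Z0 = {t0, t1, t2, t4, t5, t6, t7}, add states with some successor in Z. Already a fixed point.
Sat(EF (A[(crit ∨ wait) U EF ¬wait] ∧ ¬halt)) = {t0, t1, t2, t4, t5, t6, t7}
t3 ∉ Sat(EF (A[(crit ∨ wait) U EF ¬wait] ∧ ¬halt)) = {t0, t1, t2, t4, t5, t6, t7}, so the formula does not hold at t3.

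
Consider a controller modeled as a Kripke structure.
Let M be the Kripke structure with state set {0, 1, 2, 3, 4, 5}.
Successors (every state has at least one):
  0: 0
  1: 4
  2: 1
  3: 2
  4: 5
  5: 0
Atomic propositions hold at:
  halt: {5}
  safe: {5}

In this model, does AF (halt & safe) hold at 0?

Sat(halt & safe) = {5}
AF (halt & safe): least fixpoint, start Z0 = {5}, add states with every successor in Z. Z1 = {4, 5}; Z2 = {1, 4, 5}; Z3 = {1, 2, 4, 5}; Z4 = {1, 2, 3, 4, 5}; fixed.
Sat(AF (halt & safe)) = {1, 2, 3, 4, 5}
0 ∉ Sat(AF (halt & safe)) = {1, 2, 3, 4, 5}, so the formula does not hold at 0.

No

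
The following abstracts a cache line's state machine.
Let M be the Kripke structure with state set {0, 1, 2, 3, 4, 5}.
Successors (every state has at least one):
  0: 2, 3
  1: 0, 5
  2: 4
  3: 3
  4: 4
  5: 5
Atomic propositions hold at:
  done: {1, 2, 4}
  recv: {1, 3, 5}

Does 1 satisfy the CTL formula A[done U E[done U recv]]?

E[done U recv]: least fixpoint, start Z0 = Sat(recv) = {1, 3, 5}, add states in Sat(done) with some successor in Z. Already a fixed point.
Sat(E[done U recv]) = {1, 3, 5}
A[done U E[done U recv]]: least fixpoint, start Z0 = Sat(E[done U recv]) = {1, 3, 5}, add states in Sat(done) with every successor in Z. Already a fixed point.
Sat(A[done U E[done U recv]]) = {1, 3, 5}
1 ∈ Sat(A[done U E[done U recv]]) = {1, 3, 5}, so the formula holds at 1.

Yes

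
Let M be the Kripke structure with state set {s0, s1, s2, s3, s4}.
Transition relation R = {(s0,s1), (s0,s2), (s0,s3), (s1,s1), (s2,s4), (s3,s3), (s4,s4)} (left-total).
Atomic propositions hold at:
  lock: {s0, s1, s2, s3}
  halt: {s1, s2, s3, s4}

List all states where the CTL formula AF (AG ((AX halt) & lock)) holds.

Sat(AX halt) = {s : every successor in {s1, s2, s3, s4}} = {s0, s1, s2, s3, s4}
Sat((AX halt) & lock) = {s0, s1, s2, s3}
AG ((AX halt) & lock): greatest fixpoint, start Z0 = {s0, s1, s2, s3}, keep only states in Sat with every successor in Z. Z1 = {s0, s1, s3}; Z2 = {s1, s3}; fixed.
Sat(AG ((AX halt) & lock)) = {s1, s3}
AF (AG ((AX halt) & lock)): least fixpoint, start Z0 = {s1, s3}, add states with every successor in Z. Already a fixed point.
Sat(AF (AG ((AX halt) & lock))) = {s1, s3}

{s1, s3}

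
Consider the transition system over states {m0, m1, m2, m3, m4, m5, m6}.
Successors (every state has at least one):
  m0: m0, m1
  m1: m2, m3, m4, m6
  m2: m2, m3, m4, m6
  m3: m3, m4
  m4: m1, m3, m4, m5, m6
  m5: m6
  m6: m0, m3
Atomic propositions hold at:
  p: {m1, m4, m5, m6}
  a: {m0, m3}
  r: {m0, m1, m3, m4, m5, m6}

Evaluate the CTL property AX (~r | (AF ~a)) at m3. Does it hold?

Sat(~r) = {m2}
Sat(~a) = {m1, m2, m4, m5, m6}
AF ~a: least fixpoint, start Z0 = {m1, m2, m4, m5, m6}, add states with every successor in Z. Already a fixed point.
Sat(AF ~a) = {m1, m2, m4, m5, m6}
Sat(~r | (AF ~a)) = {m1, m2, m4, m5, m6}
Sat(AX (~r | (AF ~a))) = {s : every successor in {m1, m2, m4, m5, m6}} = {m5}
m3 ∉ Sat(AX (~r | (AF ~a))) = {m5}, so the formula does not hold at m3.

No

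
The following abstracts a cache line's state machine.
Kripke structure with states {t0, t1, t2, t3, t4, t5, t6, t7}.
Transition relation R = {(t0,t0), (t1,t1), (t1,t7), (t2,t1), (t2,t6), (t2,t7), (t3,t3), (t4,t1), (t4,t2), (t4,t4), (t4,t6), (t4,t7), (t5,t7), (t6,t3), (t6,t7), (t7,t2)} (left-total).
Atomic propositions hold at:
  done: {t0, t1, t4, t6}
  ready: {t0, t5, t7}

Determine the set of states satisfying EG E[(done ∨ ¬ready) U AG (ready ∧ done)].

Sat(¬ready) = {t1, t2, t3, t4, t6}
Sat(done ∨ ¬ready) = {t0, t1, t2, t3, t4, t6}
Sat(ready ∧ done) = {t0}
AG (ready ∧ done): greatest fixpoint, start Z0 = {t0}, keep only states in Sat with every successor in Z. Already a fixed point.
Sat(AG (ready ∧ done)) = {t0}
E[(done ∨ ¬ready) U AG (ready ∧ done)]: least fixpoint, start Z0 = Sat(AG (ready ∧ done)) = {t0}, add states in Sat(done ∨ ¬ready) with some successor in Z. Already a fixed point.
Sat(E[(done ∨ ¬ready) U AG (ready ∧ done)]) = {t0}
EG E[(done ∨ ¬ready) U AG (ready ∧ done)]: greatest fixpoint, start Z0 = {t0}, keep only states in Sat with some successor in Z. Already a fixed point.
Sat(EG E[(done ∨ ¬ready) U AG (ready ∧ done)]) = {t0}

{t0}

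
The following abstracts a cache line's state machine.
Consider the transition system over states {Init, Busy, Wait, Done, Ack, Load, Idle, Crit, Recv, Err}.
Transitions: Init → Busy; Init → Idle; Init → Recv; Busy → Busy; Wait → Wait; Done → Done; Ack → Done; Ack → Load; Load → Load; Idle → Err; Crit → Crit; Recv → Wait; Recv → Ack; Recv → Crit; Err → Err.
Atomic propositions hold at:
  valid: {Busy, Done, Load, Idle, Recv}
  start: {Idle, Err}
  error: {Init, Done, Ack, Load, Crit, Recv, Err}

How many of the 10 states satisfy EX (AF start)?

3

AF start: least fixpoint, start Z0 = {Idle, Err}, add states with every successor in Z. Already a fixed point.
Sat(AF start) = {Idle, Err}
Sat(EX (AF start)) = {s : some successor in {Idle, Err}} = {Init, Idle, Err}
|Sat(EX (AF start))| = |{Init, Idle, Err}| = 3.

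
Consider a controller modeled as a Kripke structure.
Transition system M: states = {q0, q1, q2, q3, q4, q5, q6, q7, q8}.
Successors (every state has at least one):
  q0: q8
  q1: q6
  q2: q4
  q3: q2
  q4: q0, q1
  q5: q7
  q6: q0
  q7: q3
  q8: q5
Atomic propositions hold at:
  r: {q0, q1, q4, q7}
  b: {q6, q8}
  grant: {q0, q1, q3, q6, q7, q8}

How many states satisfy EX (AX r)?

4

Sat(AX r) = {s : every successor in {q0, q1, q4, q7}} = {q2, q4, q5, q6}
Sat(EX (AX r)) = {s : some successor in {q2, q4, q5, q6}} = {q1, q2, q3, q8}
|Sat(EX (AX r))| = |{q1, q2, q3, q8}| = 4.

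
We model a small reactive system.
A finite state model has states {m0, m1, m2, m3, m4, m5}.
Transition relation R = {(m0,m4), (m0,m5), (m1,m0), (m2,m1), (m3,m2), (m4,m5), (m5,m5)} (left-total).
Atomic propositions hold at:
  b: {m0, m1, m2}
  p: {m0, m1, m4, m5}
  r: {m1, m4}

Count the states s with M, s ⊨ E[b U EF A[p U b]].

A[p U b]: least fixpoint, start Z0 = Sat(b) = {m0, m1, m2}, add states in Sat(p) with every successor in Z. Already a fixed point.
Sat(A[p U b]) = {m0, m1, m2}
EF A[p U b]: least fixpoint, start Z0 = {m0, m1, m2}, add states with some successor in Z. Z1 = {m0, m1, m2, m3}; fixed.
Sat(EF A[p U b]) = {m0, m1, m2, m3}
E[b U EF A[p U b]]: least fixpoint, start Z0 = Sat(EF A[p U b]) = {m0, m1, m2, m3}, add states in Sat(b) with some successor in Z. Already a fixed point.
Sat(E[b U EF A[p U b]]) = {m0, m1, m2, m3}
|Sat(E[b U EF A[p U b]])| = |{m0, m1, m2, m3}| = 4.

4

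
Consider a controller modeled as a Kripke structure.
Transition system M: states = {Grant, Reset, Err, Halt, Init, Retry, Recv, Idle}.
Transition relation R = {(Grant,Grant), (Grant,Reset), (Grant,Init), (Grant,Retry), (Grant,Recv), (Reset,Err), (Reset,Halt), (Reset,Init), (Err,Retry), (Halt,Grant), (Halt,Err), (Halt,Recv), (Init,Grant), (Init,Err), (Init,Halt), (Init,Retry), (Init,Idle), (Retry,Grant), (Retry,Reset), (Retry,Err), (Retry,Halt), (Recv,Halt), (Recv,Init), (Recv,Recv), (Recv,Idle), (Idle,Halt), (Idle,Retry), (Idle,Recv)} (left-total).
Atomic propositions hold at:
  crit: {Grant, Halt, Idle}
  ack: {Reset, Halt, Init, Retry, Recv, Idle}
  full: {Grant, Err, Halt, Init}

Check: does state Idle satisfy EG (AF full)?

AF full: least fixpoint, start Z0 = {Grant, Err, Halt, Init}, add states with every successor in Z. Z1 = {Grant, Reset, Err, Halt, Init}; Z2 = {Grant, Reset, Err, Halt, Init, Retry}; fixed.
Sat(AF full) = {Grant, Reset, Err, Halt, Init, Retry}
EG (AF full): greatest fixpoint, start Z0 = {Grant, Reset, Err, Halt, Init, Retry}, keep only states in Sat with some successor in Z. Already a fixed point.
Sat(EG (AF full)) = {Grant, Reset, Err, Halt, Init, Retry}
Idle ∉ Sat(EG (AF full)) = {Grant, Reset, Err, Halt, Init, Retry}, so the formula does not hold at Idle.

No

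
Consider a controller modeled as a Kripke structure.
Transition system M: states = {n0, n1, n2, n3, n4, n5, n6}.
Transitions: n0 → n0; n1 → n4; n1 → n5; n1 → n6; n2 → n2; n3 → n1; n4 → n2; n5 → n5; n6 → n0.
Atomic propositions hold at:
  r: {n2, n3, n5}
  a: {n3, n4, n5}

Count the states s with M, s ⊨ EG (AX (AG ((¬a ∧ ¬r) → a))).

Sat(¬a) = {n0, n1, n2, n6}
Sat(¬r) = {n0, n1, n4, n6}
Sat(¬a ∧ ¬r) = {n0, n1, n6}
Sat((¬a ∧ ¬r) → a) = {n2, n3, n4, n5}
AG ((¬a ∧ ¬r) → a): greatest fixpoint, start Z0 = {n2, n3, n4, n5}, keep only states in Sat with every successor in Z. Z1 = {n2, n4, n5}; fixed.
Sat(AG ((¬a ∧ ¬r) → a)) = {n2, n4, n5}
Sat(AX (AG ((¬a ∧ ¬r) → a))) = {s : every successor in {n2, n4, n5}} = {n2, n4, n5}
EG (AX (AG ((¬a ∧ ¬r) → a))): greatest fixpoint, start Z0 = {n2, n4, n5}, keep only states in Sat with some successor in Z. Already a fixed point.
Sat(EG (AX (AG ((¬a ∧ ¬r) → a)))) = {n2, n4, n5}
|Sat(EG (AX (AG ((¬a ∧ ¬r) → a))))| = |{n2, n4, n5}| = 3.

3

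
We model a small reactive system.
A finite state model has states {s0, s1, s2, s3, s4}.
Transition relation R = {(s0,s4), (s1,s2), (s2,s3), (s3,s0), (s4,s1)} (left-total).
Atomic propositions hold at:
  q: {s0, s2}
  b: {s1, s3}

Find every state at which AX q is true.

Sat(AX q) = {s : every successor in {s0, s2}} = {s1, s3}

{s1, s3}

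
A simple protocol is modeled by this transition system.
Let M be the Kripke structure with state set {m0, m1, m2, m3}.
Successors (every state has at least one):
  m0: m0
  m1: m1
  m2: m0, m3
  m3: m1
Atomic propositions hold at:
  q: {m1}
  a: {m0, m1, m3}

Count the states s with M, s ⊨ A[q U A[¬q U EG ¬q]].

2

Sat(¬q) = {m0, m2, m3}
EG ¬q: greatest fixpoint, start Z0 = {m0, m2, m3}, keep only states in Sat with some successor in Z. Z1 = {m0, m2}; fixed.
Sat(EG ¬q) = {m0, m2}
A[¬q U EG ¬q]: least fixpoint, start Z0 = Sat(EG ¬q) = {m0, m2}, add states in Sat(¬q) with every successor in Z. Already a fixed point.
Sat(A[¬q U EG ¬q]) = {m0, m2}
A[q U A[¬q U EG ¬q]]: least fixpoint, start Z0 = Sat(A[¬q U EG ¬q]) = {m0, m2}, add states in Sat(q) with every successor in Z. Already a fixed point.
Sat(A[q U A[¬q U EG ¬q]]) = {m0, m2}
|Sat(A[q U A[¬q U EG ¬q]])| = |{m0, m2}| = 2.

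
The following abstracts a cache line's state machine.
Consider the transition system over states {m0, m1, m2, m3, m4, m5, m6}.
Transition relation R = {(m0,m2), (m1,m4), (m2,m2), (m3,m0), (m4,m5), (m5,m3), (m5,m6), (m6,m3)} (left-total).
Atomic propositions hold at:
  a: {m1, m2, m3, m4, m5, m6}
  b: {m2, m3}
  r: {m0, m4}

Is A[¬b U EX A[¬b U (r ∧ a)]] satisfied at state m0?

Sat(¬b) = {m0, m1, m4, m5, m6}
Sat(r ∧ a) = {m4}
A[¬b U (r ∧ a)]: least fixpoint, start Z0 = Sat((r ∧ a)) = {m4}, add states in Sat(¬b) with every successor in Z. Z1 = {m1, m4}; fixed.
Sat(A[¬b U (r ∧ a)]) = {m1, m4}
Sat(EX A[¬b U (r ∧ a)]) = {s : some successor in {m1, m4}} = {m1}
A[¬b U EX A[¬b U (r ∧ a)]]: least fixpoint, start Z0 = Sat(EX A[¬b U (r ∧ a)]) = {m1}, add states in Sat(¬b) with every successor in Z. Already a fixed point.
Sat(A[¬b U EX A[¬b U (r ∧ a)]]) = {m1}
m0 ∉ Sat(A[¬b U EX A[¬b U (r ∧ a)]]) = {m1}, so the formula does not hold at m0.

No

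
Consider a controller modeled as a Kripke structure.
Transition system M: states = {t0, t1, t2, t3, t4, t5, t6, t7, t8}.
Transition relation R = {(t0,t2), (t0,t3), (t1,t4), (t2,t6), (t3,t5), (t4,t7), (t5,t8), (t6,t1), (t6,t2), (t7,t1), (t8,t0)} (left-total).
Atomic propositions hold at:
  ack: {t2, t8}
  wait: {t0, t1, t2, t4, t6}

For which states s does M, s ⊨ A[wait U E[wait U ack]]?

E[wait U ack]: least fixpoint, start Z0 = Sat(ack) = {t2, t8}, add states in Sat(wait) with some successor in Z. Z1 = {t0, t2, t6, t8}; fixed.
Sat(E[wait U ack]) = {t0, t2, t6, t8}
A[wait U E[wait U ack]]: least fixpoint, start Z0 = Sat(E[wait U ack]) = {t0, t2, t6, t8}, add states in Sat(wait) with every successor in Z. Already a fixed point.
Sat(A[wait U E[wait U ack]]) = {t0, t2, t6, t8}

{t0, t2, t6, t8}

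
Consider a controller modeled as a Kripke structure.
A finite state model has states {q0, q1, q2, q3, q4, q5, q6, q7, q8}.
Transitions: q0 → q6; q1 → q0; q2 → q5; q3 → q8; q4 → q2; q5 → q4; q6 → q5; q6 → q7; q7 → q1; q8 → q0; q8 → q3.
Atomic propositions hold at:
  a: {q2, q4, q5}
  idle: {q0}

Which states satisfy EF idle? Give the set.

EF idle: least fixpoint, start Z0 = {q0}, add states with some successor in Z. Z1 = {q0, q1, q8}; Z2 = {q0, q1, q3, q7, q8}; Z3 = {q0, q1, q3, q6, q7, q8}; fixed.
Sat(EF idle) = {q0, q1, q3, q6, q7, q8}

{q0, q1, q3, q6, q7, q8}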